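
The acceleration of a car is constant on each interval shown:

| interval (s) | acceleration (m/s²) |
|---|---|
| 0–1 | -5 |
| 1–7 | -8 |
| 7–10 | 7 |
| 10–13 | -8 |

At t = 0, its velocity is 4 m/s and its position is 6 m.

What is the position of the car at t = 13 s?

-378 m

On each constant-a segment, Δv = aΔt and Δx = v₀Δt + ½aΔt²; chain segment to segment.
0–1 s: v starts 4 m/s; Δx = 4·1 + ½·-5·1² = 1.5 m; v ends -1 m/s.
1–7 s: v starts -1 m/s; Δx = -1·6 + ½·-8·6² = -150 m; v ends -49 m/s.
7–10 s: v starts -49 m/s; Δx = -49·3 + ½·7·3² = -115.5 m; v ends -28 m/s.
10–13 s: v starts -28 m/s; Δx = -28·3 + ½·-8·3² = -120 m; v ends -52 m/s.
x(13) = 6 + Σ Δx = -378 m.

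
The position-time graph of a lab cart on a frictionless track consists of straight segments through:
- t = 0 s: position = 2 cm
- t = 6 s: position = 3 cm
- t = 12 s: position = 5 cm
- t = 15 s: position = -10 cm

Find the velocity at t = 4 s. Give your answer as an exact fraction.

Velocity is the slope of the x-t graph on 0–6 s: (3 − 2)/(6 − 0) = 1/6 cm/s.

1/6 cm/s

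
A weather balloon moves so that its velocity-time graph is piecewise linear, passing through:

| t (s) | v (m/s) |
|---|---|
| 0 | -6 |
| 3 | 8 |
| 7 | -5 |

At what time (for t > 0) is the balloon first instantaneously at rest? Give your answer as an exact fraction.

t = 9/7 s

v changes sign on 0–3 s (from -6 to 8); the graph is linear there, so v = 0 at t = 0 + (6)·(3 − 0)/(8 − -6) = 9/7 s.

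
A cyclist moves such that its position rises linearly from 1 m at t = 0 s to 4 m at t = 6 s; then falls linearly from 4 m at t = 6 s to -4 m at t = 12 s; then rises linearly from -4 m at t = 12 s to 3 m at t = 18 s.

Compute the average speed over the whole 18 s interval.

1 m/s

Average speed = (total path length)/(elapsed time); on a piecewise-linear x-t graph the path length is Σ|Δx|.
0–6 s: |Δx| = |4 − 1| = 3 m
6–12 s: |Δx| = |-4 − 4| = 8 m
12–18 s: |Δx| = |3 − -4| = 7 m
Total path = 18 m; average speed = 18/18 = 1 m/s.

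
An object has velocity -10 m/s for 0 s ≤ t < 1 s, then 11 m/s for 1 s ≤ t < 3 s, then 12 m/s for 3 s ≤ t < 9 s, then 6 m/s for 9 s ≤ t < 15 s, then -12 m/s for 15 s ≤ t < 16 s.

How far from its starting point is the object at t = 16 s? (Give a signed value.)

108 m

Displacement is the signed area under the v-t curve.
0–1 s: -10 × 1 = -10 m
1–3 s: 11 × 2 = 22 m
3–9 s: 12 × 6 = 72 m
9–15 s: 6 × 6 = 36 m
15–16 s: -12 × 1 = -12 m
Net displacement = 108 m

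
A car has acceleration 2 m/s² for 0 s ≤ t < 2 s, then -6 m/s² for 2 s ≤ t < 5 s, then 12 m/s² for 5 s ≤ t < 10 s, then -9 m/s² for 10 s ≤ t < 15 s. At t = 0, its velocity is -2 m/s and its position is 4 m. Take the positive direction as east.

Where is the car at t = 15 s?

160.5 m

On each constant-a segment, Δv = aΔt and Δx = v₀Δt + ½aΔt²; chain segment to segment.
0–2 s: v starts -2 m/s; Δx = -2·2 + ½·2·2² = 0 m; v ends 2 m/s.
2–5 s: v starts 2 m/s; Δx = 2·3 + ½·-6·3² = -21 m; v ends -16 m/s.
5–10 s: v starts -16 m/s; Δx = -16·5 + ½·12·5² = 70 m; v ends 44 m/s.
10–15 s: v starts 44 m/s; Δx = 44·5 + ½·-9·5² = 107.5 m; v ends -1 m/s.
x(15) = 4 + Σ Δx = 160.5 m.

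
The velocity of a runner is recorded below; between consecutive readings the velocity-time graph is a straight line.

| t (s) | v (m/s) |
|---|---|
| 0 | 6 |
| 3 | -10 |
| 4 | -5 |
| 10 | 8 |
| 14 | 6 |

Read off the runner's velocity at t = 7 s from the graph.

On 4–10 s the graph is linear from -5 to 8 m/s: v(7) = -5 + (8 − -5)·(7 − 4)/(10 − 4) = 1.5 m/s.

1.5 m/s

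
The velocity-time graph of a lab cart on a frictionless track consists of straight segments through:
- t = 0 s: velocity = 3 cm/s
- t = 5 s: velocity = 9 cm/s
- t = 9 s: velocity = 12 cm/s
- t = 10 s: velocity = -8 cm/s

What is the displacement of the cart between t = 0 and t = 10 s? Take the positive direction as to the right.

Net displacement equals the area under the velocity-time graph (areas below the axis count negative).
0–5 s: ½(3 + 9)(5) = 30 cm
5–9 s: ½(9 + 12)(4) = 42 cm
9–10 s: ½(12 + -8)(1) = 2 cm
Net displacement = 74 cm

74 cm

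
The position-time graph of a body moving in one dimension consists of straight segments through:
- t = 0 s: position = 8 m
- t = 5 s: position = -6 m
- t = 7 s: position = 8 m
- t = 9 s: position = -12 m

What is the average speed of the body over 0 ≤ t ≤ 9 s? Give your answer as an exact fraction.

16/3 m/s

Average speed = (total path length)/(elapsed time); on a piecewise-linear x-t graph the path length is Σ|Δx|.
0–5 s: |Δx| = |-6 − 8| = 14 m
5–7 s: |Δx| = |8 − -6| = 14 m
7–9 s: |Δx| = |-12 − 8| = 20 m
Total path = 48 m; average speed = 48/9 = 16/3 m/s.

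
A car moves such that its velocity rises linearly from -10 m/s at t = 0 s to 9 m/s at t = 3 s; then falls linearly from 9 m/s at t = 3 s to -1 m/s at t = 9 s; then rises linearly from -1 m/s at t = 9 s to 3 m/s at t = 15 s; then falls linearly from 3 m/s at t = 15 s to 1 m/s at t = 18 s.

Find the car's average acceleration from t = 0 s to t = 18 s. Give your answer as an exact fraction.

Average acceleration = Δv/Δt = (1 − -10)/(18 − 0) = 11/18 m/s².

11/18 m/s²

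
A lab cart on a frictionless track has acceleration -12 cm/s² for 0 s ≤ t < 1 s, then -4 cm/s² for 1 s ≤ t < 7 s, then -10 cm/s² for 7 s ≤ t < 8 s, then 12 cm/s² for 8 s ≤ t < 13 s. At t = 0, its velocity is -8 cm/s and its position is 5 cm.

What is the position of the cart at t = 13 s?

On each constant-a segment, Δv = aΔt and Δx = v₀Δt + ½aΔt²; chain segment to segment.
0–1 s: v starts -8 cm/s; Δx = -8·1 + ½·-12·1² = -14 cm; v ends -20 cm/s.
1–7 s: v starts -20 cm/s; Δx = -20·6 + ½·-4·6² = -192 cm; v ends -44 cm/s.
7–8 s: v starts -44 cm/s; Δx = -44·1 + ½·-10·1² = -49 cm; v ends -54 cm/s.
8–13 s: v starts -54 cm/s; Δx = -54·5 + ½·12·5² = -120 cm; v ends 6 cm/s.
x(13) = 5 + Σ Δx = -370 cm.

-370 cm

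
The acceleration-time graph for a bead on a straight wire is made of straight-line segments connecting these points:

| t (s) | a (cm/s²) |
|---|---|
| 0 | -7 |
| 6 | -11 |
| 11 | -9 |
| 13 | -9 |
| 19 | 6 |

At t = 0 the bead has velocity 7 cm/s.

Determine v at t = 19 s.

-124 cm/s

Δv equals the area under the a-t graph; then v = v₀ + Δv.
0–6 s: ½(-7 + -11)(6) = -54 cm/s
6–11 s: ½(-11 + -9)(5) = -50 cm/s
11–13 s: -9 × 2 = -18 cm/s
13–19 s: ½(-9 + 6)(6) = -9 cm/s
Δv = -131 cm/s, so v(19) = 7 + (-131) = -124 cm/s.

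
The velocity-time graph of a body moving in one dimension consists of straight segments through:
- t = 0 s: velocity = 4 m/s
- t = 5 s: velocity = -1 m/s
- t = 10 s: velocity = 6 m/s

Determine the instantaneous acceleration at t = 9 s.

1.4 m/s²

Acceleration is the slope of the v-t graph on 5–10 s: (6 − -1)/(10 − 5) = 1.4 m/s².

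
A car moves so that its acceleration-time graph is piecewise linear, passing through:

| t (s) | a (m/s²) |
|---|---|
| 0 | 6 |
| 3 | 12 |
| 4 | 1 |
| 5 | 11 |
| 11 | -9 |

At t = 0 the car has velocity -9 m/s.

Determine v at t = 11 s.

36.5 m/s

Δv equals the area under the a-t graph; then v = v₀ + Δv.
0–3 s: ½(6 + 12)(3) = 27 m/s
3–4 s: ½(12 + 1)(1) = 6.5 m/s
4–5 s: ½(1 + 11)(1) = 6 m/s
5–11 s: ½(11 + -9)(6) = 6 m/s
Δv = 45.5 m/s, so v(11) = -9 + (45.5) = 36.5 m/s.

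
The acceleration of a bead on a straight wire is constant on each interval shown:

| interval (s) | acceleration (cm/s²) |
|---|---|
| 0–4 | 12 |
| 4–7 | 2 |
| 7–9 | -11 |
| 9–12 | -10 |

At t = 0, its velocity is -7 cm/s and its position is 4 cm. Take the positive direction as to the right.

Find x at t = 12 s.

306 cm

On each constant-a segment, Δv = aΔt and Δx = v₀Δt + ½aΔt²; chain segment to segment.
0–4 s: v starts -7 cm/s; Δx = -7·4 + ½·12·4² = 68 cm; v ends 41 cm/s.
4–7 s: v starts 41 cm/s; Δx = 41·3 + ½·2·3² = 132 cm; v ends 47 cm/s.
7–9 s: v starts 47 cm/s; Δx = 47·2 + ½·-11·2² = 72 cm; v ends 25 cm/s.
9–12 s: v starts 25 cm/s; Δx = 25·3 + ½·-10·3² = 30 cm; v ends -5 cm/s.
x(12) = 4 + Σ Δx = 306 cm.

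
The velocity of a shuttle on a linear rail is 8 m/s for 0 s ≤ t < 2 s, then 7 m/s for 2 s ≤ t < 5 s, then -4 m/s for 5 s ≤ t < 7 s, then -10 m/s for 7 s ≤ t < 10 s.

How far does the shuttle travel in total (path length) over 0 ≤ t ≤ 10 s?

Distance (not displacement) is the total path length: add the absolute areas under v-t.
0–2 s: |8| × 2 = 16 m
2–5 s: |7| × 3 = 21 m
5–7 s: |-4| × 2 = 8 m
7–10 s: |-10| × 3 = 30 m
Total distance = 75 m

75 m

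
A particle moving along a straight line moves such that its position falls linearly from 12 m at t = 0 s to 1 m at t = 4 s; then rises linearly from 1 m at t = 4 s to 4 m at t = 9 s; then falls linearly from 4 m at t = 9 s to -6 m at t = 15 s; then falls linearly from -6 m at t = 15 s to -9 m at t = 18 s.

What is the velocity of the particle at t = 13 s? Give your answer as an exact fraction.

-5/3 m/s

Velocity is the slope of the x-t graph on 9–15 s: (-6 − 4)/(15 − 9) = -5/3 m/s.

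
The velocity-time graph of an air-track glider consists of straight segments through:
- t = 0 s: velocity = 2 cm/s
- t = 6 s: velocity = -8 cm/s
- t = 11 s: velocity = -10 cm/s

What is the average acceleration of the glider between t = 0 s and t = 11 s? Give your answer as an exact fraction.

Average acceleration = Δv/Δt = (-10 − 2)/(11 − 0) = -12/11 cm/s².

-12/11 cm/s²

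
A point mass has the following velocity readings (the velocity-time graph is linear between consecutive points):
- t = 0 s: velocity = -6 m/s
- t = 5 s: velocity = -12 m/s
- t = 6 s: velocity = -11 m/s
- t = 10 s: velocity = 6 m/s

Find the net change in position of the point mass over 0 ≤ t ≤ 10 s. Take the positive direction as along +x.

Displacement is the signed area under the v-t curve.
0–5 s: ½(-6 + -12)(5) = -45 m
5–6 s: ½(-12 + -11)(1) = -11.5 m
6–10 s: ½(-11 + 6)(4) = -10 m
Net displacement = -66.5 m

-66.5 m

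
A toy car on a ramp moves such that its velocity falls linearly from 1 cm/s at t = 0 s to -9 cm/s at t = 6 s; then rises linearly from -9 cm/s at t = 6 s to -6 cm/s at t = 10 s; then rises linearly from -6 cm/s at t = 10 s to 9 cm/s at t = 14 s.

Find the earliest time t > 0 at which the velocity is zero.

v changes sign on 0–6 s (from 1 to -9); the graph is linear there, so v = 0 at t = 0 + (-1)·(6 − 0)/(-9 − 1) = 0.6 s.

t = 0.6 s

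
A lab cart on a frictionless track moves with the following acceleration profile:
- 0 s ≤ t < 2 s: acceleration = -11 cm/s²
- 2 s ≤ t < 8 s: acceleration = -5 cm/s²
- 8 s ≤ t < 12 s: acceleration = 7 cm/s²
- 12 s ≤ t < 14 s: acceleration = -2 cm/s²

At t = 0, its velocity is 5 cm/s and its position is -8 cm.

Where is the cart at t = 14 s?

On each constant-a segment, Δv = aΔt and Δx = v₀Δt + ½aΔt²; chain segment to segment.
0–2 s: v starts 5 cm/s; Δx = 5·2 + ½·-11·2² = -12 cm; v ends -17 cm/s.
2–8 s: v starts -17 cm/s; Δx = -17·6 + ½·-5·6² = -192 cm; v ends -47 cm/s.
8–12 s: v starts -47 cm/s; Δx = -47·4 + ½·7·4² = -132 cm; v ends -19 cm/s.
12–14 s: v starts -19 cm/s; Δx = -19·2 + ½·-2·2² = -42 cm; v ends -23 cm/s.
x(14) = -8 + Σ Δx = -386 cm.

-386 cm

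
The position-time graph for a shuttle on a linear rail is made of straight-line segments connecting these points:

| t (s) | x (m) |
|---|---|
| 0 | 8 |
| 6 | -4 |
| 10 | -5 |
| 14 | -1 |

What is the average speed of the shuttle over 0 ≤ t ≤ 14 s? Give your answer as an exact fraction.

Average speed = (total path length)/(elapsed time); on a piecewise-linear x-t graph the path length is Σ|Δx|.
0–6 s: |Δx| = |-4 − 8| = 12 m
6–10 s: |Δx| = |-5 − -4| = 1 m
10–14 s: |Δx| = |-1 − -5| = 4 m
Total path = 17 m; average speed = 17/14 = 17/14 m/s.

17/14 m/s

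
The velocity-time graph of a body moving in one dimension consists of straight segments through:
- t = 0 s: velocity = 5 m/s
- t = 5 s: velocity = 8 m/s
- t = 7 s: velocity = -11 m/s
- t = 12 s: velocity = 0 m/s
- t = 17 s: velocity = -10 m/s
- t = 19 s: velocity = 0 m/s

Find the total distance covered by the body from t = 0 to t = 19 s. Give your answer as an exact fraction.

1990/19 m

Distance (not displacement) is the total path length: add the absolute areas under v-t.
0–5 s: |½(5 + 8)(5)| = 32.5 m
5–7 s: v = 0 at t = 111/19 s; triangle areas 64/19 + 121/19 = 185/19 m
7–12 s: |½(-11 + 0)(5)| = 27.5 m
12–17 s: |½(0 + -10)(5)| = 25 m
17–19 s: |½(-10 + 0)(2)| = 10 m
Total distance = 1990/19 m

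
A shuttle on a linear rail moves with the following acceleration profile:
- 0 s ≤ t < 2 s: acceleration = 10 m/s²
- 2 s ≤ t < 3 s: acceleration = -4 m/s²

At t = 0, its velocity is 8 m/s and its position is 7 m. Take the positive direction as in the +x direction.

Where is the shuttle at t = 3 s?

69 m

On each constant-a segment, Δv = aΔt and Δx = v₀Δt + ½aΔt²; chain segment to segment.
0–2 s: v starts 8 m/s; Δx = 8·2 + ½·10·2² = 36 m; v ends 28 m/s.
2–3 s: v starts 28 m/s; Δx = 28·1 + ½·-4·1² = 26 m; v ends 24 m/s.
x(3) = 7 + Σ Δx = 69 m.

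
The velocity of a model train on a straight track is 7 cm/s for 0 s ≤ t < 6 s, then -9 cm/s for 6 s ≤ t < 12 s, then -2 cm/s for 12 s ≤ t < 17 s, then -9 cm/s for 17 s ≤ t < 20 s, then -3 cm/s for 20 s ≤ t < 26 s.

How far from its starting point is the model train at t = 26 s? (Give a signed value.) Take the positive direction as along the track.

Net displacement equals the area under the velocity-time graph (areas below the axis count negative).
0–6 s: 7 × 6 = 42 cm
6–12 s: -9 × 6 = -54 cm
12–17 s: -2 × 5 = -10 cm
17–20 s: -9 × 3 = -27 cm
20–26 s: -3 × 6 = -18 cm
Net displacement = -67 cm

-67 cm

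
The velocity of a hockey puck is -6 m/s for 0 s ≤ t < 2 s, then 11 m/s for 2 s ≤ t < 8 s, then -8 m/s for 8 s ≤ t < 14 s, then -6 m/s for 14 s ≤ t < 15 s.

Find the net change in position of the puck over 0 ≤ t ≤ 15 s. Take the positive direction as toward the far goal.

0 m

Net displacement equals the area under the velocity-time graph (areas below the axis count negative).
0–2 s: -6 × 2 = -12 m
2–8 s: 11 × 6 = 66 m
8–14 s: -8 × 6 = -48 m
14–15 s: -6 × 1 = -6 m
Net displacement = 0 m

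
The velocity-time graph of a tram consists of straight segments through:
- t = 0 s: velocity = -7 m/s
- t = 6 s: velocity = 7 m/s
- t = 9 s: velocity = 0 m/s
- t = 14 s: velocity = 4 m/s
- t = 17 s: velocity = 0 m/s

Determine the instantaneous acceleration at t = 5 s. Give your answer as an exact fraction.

Acceleration is the slope of the v-t graph on 0–6 s: (7 − -7)/(6 − 0) = 7/3 m/s².

7/3 m/s²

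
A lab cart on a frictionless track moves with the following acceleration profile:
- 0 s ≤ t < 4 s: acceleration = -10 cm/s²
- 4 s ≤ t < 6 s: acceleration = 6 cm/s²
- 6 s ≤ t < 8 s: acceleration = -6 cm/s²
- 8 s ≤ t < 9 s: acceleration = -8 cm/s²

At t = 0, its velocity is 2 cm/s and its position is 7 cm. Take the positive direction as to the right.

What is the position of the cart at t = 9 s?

On each constant-a segment, Δv = aΔt and Δx = v₀Δt + ½aΔt²; chain segment to segment.
0–4 s: v starts 2 cm/s; Δx = 2·4 + ½·-10·4² = -72 cm; v ends -38 cm/s.
4–6 s: v starts -38 cm/s; Δx = -38·2 + ½·6·2² = -64 cm; v ends -26 cm/s.
6–8 s: v starts -26 cm/s; Δx = -26·2 + ½·-6·2² = -64 cm; v ends -38 cm/s.
8–9 s: v starts -38 cm/s; Δx = -38·1 + ½·-8·1² = -42 cm; v ends -46 cm/s.
x(9) = 7 + Σ Δx = -235 cm.

-235 cm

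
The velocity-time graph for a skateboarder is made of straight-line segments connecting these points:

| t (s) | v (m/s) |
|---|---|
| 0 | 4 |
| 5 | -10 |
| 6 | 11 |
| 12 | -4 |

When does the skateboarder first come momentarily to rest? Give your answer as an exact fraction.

t = 10/7 s

v changes sign on 0–5 s (from 4 to -10); the graph is linear there, so v = 0 at t = 0 + (-4)·(5 − 0)/(-10 − 4) = 10/7 s.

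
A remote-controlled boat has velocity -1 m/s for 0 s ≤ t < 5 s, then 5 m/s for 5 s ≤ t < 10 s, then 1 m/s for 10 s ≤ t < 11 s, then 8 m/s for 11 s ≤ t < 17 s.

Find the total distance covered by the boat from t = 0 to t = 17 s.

Distance (not displacement) is the total path length: add the absolute areas under v-t.
0–5 s: |-1| × 5 = 5 m
5–10 s: |5| × 5 = 25 m
10–11 s: |1| × 1 = 1 m
11–17 s: |8| × 6 = 48 m
Total distance = 79 m

79 m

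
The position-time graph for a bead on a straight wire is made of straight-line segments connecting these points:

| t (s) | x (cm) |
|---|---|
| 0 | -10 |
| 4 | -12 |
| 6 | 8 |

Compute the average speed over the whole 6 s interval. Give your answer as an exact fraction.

11/3 cm/s

Average speed = (total path length)/(elapsed time); on a piecewise-linear x-t graph the path length is Σ|Δx|.
0–4 s: |Δx| = |-12 − -10| = 2 cm
4–6 s: |Δx| = |8 − -12| = 20 cm
Total path = 22 cm; average speed = 22/6 = 11/3 cm/s.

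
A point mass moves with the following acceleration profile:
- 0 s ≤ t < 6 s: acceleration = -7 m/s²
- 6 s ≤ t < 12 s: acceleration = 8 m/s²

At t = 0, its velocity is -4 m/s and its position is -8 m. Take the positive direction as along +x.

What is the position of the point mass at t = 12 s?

On each constant-a segment, Δv = aΔt and Δx = v₀Δt + ½aΔt²; chain segment to segment.
0–6 s: v starts -4 m/s; Δx = -4·6 + ½·-7·6² = -150 m; v ends -46 m/s.
6–12 s: v starts -46 m/s; Δx = -46·6 + ½·8·6² = -132 m; v ends 2 m/s.
x(12) = -8 + Σ Δx = -290 m.

-290 m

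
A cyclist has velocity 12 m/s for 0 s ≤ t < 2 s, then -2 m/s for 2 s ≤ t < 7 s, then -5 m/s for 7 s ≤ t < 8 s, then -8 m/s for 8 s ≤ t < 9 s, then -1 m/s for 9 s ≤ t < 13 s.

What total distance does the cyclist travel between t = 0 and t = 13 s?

Distance (not displacement) is the total path length: add the absolute areas under v-t.
0–2 s: |12| × 2 = 24 m
2–7 s: |-2| × 5 = 10 m
7–8 s: |-5| × 1 = 5 m
8–9 s: |-8| × 1 = 8 m
9–13 s: |-1| × 4 = 4 m
Total distance = 51 m

51 m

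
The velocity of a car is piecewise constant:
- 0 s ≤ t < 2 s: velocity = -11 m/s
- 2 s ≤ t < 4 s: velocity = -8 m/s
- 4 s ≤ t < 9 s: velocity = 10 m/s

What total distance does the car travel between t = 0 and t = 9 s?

Total distance travelled is ∫|v| dt — sum the magnitudes of each area piece.
0–2 s: |-11| × 2 = 22 m
2–4 s: |-8| × 2 = 16 m
4–9 s: |10| × 5 = 50 m
Total distance = 88 m

88 m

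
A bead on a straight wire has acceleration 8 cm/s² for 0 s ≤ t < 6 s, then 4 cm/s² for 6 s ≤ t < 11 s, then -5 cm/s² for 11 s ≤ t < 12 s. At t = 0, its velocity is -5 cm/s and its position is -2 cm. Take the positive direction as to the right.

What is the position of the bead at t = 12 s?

On each constant-a segment, Δv = aΔt and Δx = v₀Δt + ½aΔt²; chain segment to segment.
0–6 s: v starts -5 cm/s; Δx = -5·6 + ½·8·6² = 114 cm; v ends 43 cm/s.
6–11 s: v starts 43 cm/s; Δx = 43·5 + ½·4·5² = 265 cm; v ends 63 cm/s.
11–12 s: v starts 63 cm/s; Δx = 63·1 + ½·-5·1² = 60.5 cm; v ends 58 cm/s.
x(12) = -2 + Σ Δx = 437.5 cm.

437.5 cm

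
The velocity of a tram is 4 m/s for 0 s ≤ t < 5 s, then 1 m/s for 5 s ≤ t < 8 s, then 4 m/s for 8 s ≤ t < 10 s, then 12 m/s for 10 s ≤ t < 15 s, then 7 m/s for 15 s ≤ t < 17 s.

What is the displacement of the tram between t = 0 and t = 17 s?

105 m

Displacement is the signed area under the v-t curve.
0–5 s: 4 × 5 = 20 m
5–8 s: 1 × 3 = 3 m
8–10 s: 4 × 2 = 8 m
10–15 s: 12 × 5 = 60 m
15–17 s: 7 × 2 = 14 m
Net displacement = 105 m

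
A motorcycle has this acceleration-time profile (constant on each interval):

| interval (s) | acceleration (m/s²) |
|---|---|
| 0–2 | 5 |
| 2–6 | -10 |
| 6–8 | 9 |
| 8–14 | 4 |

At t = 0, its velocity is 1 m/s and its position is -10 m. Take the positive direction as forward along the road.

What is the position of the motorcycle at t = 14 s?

On each constant-a segment, Δv = aΔt and Δx = v₀Δt + ½aΔt²; chain segment to segment.
0–2 s: v starts 1 m/s; Δx = 1·2 + ½·5·2² = 12 m; v ends 11 m/s.
2–6 s: v starts 11 m/s; Δx = 11·4 + ½·-10·4² = -36 m; v ends -29 m/s.
6–8 s: v starts -29 m/s; Δx = -29·2 + ½·9·2² = -40 m; v ends -11 m/s.
8–14 s: v starts -11 m/s; Δx = -11·6 + ½·4·6² = 6 m; v ends 13 m/s.
x(14) = -10 + Σ Δx = -68 m.

-68 m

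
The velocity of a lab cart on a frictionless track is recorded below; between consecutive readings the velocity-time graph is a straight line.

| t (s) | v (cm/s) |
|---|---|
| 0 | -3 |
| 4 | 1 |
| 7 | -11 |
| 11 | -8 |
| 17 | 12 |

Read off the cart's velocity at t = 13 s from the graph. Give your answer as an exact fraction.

-4/3 cm/s

On 11–17 s the graph is linear from -8 to 12 cm/s: v(13) = -8 + (12 − -8)·(13 − 11)/(17 − 11) = -4/3 cm/s.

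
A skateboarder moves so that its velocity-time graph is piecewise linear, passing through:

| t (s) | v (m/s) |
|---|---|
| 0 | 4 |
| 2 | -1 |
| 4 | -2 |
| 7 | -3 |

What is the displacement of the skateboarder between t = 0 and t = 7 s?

Net displacement equals the area under the velocity-time graph (areas below the axis count negative).
0–2 s: ½(4 + -1)(2) = 3 m
2–4 s: ½(-1 + -2)(2) = -3 m
4–7 s: ½(-2 + -3)(3) = -7.5 m
Net displacement = -7.5 m

-7.5 m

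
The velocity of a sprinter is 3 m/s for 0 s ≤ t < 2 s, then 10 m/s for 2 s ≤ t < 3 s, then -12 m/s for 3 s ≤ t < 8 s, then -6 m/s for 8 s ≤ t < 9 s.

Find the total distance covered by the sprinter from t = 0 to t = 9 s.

Total distance travelled is ∫|v| dt — sum the magnitudes of each area piece.
0–2 s: |3| × 2 = 6 m
2–3 s: |10| × 1 = 10 m
3–8 s: |-12| × 5 = 60 m
8–9 s: |-6| × 1 = 6 m
Total distance = 82 m

82 m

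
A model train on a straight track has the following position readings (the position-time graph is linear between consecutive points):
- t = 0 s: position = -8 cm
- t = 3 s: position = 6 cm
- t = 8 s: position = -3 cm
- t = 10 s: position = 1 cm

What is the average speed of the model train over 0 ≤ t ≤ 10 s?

Average speed = (total path length)/(elapsed time); on a piecewise-linear x-t graph the path length is Σ|Δx|.
0–3 s: |Δx| = |6 − -8| = 14 cm
3–8 s: |Δx| = |-3 − 6| = 9 cm
8–10 s: |Δx| = |1 − -3| = 4 cm
Total path = 27 cm; average speed = 27/10 = 2.7 cm/s.

2.7 cm/s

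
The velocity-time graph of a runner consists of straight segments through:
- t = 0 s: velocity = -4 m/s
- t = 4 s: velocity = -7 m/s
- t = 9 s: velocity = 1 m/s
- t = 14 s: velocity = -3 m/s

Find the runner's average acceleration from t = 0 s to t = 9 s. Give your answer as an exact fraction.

5/9 m/s²

Average acceleration = Δv/Δt = (1 − -4)/(9 − 0) = 5/9 m/s².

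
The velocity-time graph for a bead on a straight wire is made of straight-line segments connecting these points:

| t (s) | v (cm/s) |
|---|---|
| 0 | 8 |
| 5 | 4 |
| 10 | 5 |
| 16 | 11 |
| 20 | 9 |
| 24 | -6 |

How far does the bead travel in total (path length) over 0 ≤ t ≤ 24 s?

156.1 cm

Distance (not displacement) is the total path length: add the absolute areas under v-t.
0–5 s: |½(8 + 4)(5)| = 30 cm
5–10 s: |½(4 + 5)(5)| = 22.5 cm
10–16 s: |½(5 + 11)(6)| = 48 cm
16–20 s: |½(11 + 9)(4)| = 40 cm
20–24 s: v = 0 at t = 22.4 s; triangle areas 10.8 + 4.8 = 15.6 cm
Total distance = 156.1 cm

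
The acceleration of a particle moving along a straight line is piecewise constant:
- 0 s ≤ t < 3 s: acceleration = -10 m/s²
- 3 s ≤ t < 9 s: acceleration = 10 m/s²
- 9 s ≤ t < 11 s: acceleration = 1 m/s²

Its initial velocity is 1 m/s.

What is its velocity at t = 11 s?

Δv equals the area under the a-t graph; then v = v₀ + Δv.
0–3 s: -10 × 3 = -30 m/s
3–9 s: 10 × 6 = 60 m/s
9–11 s: 1 × 2 = 2 m/s
Δv = 32 m/s, so v(11) = 1 + (32) = 33 m/s.

33 m/s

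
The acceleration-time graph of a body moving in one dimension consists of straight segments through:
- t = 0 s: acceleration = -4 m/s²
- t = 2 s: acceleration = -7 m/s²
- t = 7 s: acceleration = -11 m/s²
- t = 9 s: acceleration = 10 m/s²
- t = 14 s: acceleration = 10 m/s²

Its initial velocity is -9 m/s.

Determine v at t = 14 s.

Δv equals the area under the a-t graph; then v = v₀ + Δv.
0–2 s: ½(-4 + -7)(2) = -11 m/s
2–7 s: ½(-7 + -11)(5) = -45 m/s
7–9 s: ½(-11 + 10)(2) = -1 m/s
9–14 s: 10 × 5 = 50 m/s
Δv = -7 m/s, so v(14) = -9 + (-7) = -16 m/s.

-16 m/s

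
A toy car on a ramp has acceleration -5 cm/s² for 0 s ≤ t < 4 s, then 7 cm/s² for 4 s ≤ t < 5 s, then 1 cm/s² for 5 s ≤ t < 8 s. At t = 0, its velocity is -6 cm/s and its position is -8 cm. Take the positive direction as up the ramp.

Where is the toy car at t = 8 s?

-147 cm

On each constant-a segment, Δv = aΔt and Δx = v₀Δt + ½aΔt²; chain segment to segment.
0–4 s: v starts -6 cm/s; Δx = -6·4 + ½·-5·4² = -64 cm; v ends -26 cm/s.
4–5 s: v starts -26 cm/s; Δx = -26·1 + ½·7·1² = -22.5 cm; v ends -19 cm/s.
5–8 s: v starts -19 cm/s; Δx = -19·3 + ½·1·3² = -52.5 cm; v ends -16 cm/s.
x(8) = -8 + Σ Δx = -147 cm.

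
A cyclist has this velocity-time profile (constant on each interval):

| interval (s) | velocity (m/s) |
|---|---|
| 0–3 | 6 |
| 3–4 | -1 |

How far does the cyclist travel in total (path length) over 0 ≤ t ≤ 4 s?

Total distance travelled is ∫|v| dt — sum the magnitudes of each area piece.
0–3 s: |6| × 3 = 18 m
3–4 s: |-1| × 1 = 1 m
Total distance = 19 m

19 m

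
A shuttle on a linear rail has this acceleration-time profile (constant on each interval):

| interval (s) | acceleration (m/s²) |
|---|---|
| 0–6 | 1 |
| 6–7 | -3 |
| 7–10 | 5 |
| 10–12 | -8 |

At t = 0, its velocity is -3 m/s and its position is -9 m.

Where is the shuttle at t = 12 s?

On each constant-a segment, Δv = aΔt and Δx = v₀Δt + ½aΔt²; chain segment to segment.
0–6 s: v starts -3 m/s; Δx = -3·6 + ½·1·6² = 0 m; v ends 3 m/s.
6–7 s: v starts 3 m/s; Δx = 3·1 + ½·-3·1² = 1.5 m; v ends 0 m/s.
7–10 s: v starts 0 m/s; Δx = 0·3 + ½·5·3² = 22.5 m; v ends 15 m/s.
10–12 s: v starts 15 m/s; Δx = 15·2 + ½·-8·2² = 14 m; v ends -1 m/s.
x(12) = -9 + Σ Δx = 29 m.

29 m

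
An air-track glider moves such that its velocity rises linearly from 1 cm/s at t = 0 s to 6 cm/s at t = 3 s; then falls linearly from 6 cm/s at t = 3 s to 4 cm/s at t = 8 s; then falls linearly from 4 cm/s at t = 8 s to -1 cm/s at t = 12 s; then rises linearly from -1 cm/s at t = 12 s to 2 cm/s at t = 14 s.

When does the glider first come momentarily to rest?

v changes sign on 8–12 s (from 4 to -1); the graph is linear there, so v = 0 at t = 8 + (-4)·(12 − 8)/(-1 − 4) = 11.2 s.

t = 11.2 s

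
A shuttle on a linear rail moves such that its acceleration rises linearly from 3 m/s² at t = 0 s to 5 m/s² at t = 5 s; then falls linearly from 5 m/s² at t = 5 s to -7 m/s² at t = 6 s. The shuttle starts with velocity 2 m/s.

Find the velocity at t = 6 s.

21 m/s

Δv equals the area under the a-t graph; then v = v₀ + Δv.
0–5 s: ½(3 + 5)(5) = 20 m/s
5–6 s: ½(5 + -7)(1) = -1 m/s
Δv = 19 m/s, so v(6) = 2 + (19) = 21 m/s.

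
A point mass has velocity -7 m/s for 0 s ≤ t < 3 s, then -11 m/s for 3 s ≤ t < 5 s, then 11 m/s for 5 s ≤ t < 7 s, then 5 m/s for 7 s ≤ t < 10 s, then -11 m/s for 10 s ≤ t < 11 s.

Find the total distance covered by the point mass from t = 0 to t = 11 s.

91 m

Distance (not displacement) is the total path length: add the absolute areas under v-t.
0–3 s: |-7| × 3 = 21 m
3–5 s: |-11| × 2 = 22 m
5–7 s: |11| × 2 = 22 m
7–10 s: |5| × 3 = 15 m
10–11 s: |-11| × 1 = 11 m
Total distance = 91 m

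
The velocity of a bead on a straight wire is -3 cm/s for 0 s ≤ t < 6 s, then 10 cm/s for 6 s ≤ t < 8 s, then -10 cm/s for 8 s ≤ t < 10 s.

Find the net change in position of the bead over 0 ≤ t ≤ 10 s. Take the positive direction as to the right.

Displacement is the signed area under the v-t curve.
0–6 s: -3 × 6 = -18 cm
6–8 s: 10 × 2 = 20 cm
8–10 s: -10 × 2 = -20 cm
Net displacement = -18 cm

-18 cm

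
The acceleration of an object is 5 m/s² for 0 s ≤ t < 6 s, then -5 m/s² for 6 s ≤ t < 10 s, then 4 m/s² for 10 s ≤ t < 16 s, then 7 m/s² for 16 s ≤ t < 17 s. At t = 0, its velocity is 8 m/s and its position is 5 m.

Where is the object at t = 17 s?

480.5 m

On each constant-a segment, Δv = aΔt and Δx = v₀Δt + ½aΔt²; chain segment to segment.
0–6 s: v starts 8 m/s; Δx = 8·6 + ½·5·6² = 138 m; v ends 38 m/s.
6–10 s: v starts 38 m/s; Δx = 38·4 + ½·-5·4² = 112 m; v ends 18 m/s.
10–16 s: v starts 18 m/s; Δx = 18·6 + ½·4·6² = 180 m; v ends 42 m/s.
16–17 s: v starts 42 m/s; Δx = 42·1 + ½·7·1² = 45.5 m; v ends 49 m/s.
x(17) = 5 + Σ Δx = 480.5 m.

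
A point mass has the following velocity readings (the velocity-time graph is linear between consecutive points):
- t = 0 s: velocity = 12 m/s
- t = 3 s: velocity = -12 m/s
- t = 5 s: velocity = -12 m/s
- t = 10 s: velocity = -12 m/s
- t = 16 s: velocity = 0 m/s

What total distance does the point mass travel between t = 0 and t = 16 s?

Distance (not displacement) is the total path length: add the absolute areas under v-t.
0–3 s: v = 0 at t = 1.5 s; triangle areas 9 + 9 = 18 m
3–5 s: |-12| × 2 = 24 m
5–10 s: |-12| × 5 = 60 m
10–16 s: |½(-12 + 0)(6)| = 36 m
Total distance = 138 m

138 m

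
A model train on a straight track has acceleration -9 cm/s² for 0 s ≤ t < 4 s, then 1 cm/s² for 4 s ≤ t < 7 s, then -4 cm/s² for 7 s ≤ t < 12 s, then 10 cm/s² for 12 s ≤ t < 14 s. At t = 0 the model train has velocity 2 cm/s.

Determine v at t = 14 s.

-31 cm/s

Δv equals the area under the a-t graph; then v = v₀ + Δv.
0–4 s: -9 × 4 = -36 cm/s
4–7 s: 1 × 3 = 3 cm/s
7–12 s: -4 × 5 = -20 cm/s
12–14 s: 10 × 2 = 20 cm/s
Δv = -33 cm/s, so v(14) = 2 + (-33) = -31 cm/s.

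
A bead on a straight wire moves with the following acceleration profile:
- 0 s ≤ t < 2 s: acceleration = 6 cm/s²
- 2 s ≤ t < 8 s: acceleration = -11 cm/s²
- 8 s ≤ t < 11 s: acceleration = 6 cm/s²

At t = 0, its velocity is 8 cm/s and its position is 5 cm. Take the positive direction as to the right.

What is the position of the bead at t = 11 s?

-156 cm

On each constant-a segment, Δv = aΔt and Δx = v₀Δt + ½aΔt²; chain segment to segment.
0–2 s: v starts 8 cm/s; Δx = 8·2 + ½·6·2² = 28 cm; v ends 20 cm/s.
2–8 s: v starts 20 cm/s; Δx = 20·6 + ½·-11·6² = -78 cm; v ends -46 cm/s.
8–11 s: v starts -46 cm/s; Δx = -46·3 + ½·6·3² = -111 cm; v ends -28 cm/s.
x(11) = 5 + Σ Δx = -156 cm.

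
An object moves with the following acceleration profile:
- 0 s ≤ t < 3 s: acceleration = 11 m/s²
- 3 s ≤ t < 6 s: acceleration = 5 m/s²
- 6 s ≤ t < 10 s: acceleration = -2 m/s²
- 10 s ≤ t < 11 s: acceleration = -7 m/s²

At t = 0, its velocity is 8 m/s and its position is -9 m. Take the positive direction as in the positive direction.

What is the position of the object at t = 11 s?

462.5 m

On each constant-a segment, Δv = aΔt and Δx = v₀Δt + ½aΔt²; chain segment to segment.
0–3 s: v starts 8 m/s; Δx = 8·3 + ½·11·3² = 73.5 m; v ends 41 m/s.
3–6 s: v starts 41 m/s; Δx = 41·3 + ½·5·3² = 145.5 m; v ends 56 m/s.
6–10 s: v starts 56 m/s; Δx = 56·4 + ½·-2·4² = 208 m; v ends 48 m/s.
10–11 s: v starts 48 m/s; Δx = 48·1 + ½·-7·1² = 44.5 m; v ends 41 m/s.
x(11) = -9 + Σ Δx = 462.5 m.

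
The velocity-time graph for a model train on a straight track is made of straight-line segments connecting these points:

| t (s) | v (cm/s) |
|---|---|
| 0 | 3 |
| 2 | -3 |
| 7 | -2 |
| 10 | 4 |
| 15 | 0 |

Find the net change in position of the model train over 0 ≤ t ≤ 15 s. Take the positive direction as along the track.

Displacement is the signed area under the v-t curve.
0–2 s: ½(3 + -3)(2) = 0 cm
2–7 s: ½(-3 + -2)(5) = -12.5 cm
7–10 s: ½(-2 + 4)(3) = 3 cm
10–15 s: ½(4 + 0)(5) = 10 cm
Net displacement = 0.5 cm

0.5 cm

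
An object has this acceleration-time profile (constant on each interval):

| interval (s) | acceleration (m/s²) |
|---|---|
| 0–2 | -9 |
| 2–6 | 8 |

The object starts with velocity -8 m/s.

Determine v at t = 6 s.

Δv equals the area under the a-t graph; then v = v₀ + Δv.
0–2 s: -9 × 2 = -18 m/s
2–6 s: 8 × 4 = 32 m/s
Δv = 14 m/s, so v(6) = -8 + (14) = 6 m/s.

6 m/s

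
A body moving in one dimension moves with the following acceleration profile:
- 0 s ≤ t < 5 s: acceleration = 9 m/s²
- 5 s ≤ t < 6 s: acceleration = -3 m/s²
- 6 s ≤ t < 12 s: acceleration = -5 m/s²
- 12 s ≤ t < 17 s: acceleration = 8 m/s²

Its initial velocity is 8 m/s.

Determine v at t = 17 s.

60 m/s

Δv equals the area under the a-t graph; then v = v₀ + Δv.
0–5 s: 9 × 5 = 45 m/s
5–6 s: -3 × 1 = -3 m/s
6–12 s: -5 × 6 = -30 m/s
12–17 s: 8 × 5 = 40 m/s
Δv = 52 m/s, so v(17) = 8 + (52) = 60 m/s.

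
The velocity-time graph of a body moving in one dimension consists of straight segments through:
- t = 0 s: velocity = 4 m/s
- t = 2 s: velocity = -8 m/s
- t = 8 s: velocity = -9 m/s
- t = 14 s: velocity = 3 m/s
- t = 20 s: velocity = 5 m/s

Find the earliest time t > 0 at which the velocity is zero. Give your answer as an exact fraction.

t = 2/3 s

v changes sign on 0–2 s (from 4 to -8); the graph is linear there, so v = 0 at t = 0 + (-4)·(2 − 0)/(-8 − 4) = 2/3 s.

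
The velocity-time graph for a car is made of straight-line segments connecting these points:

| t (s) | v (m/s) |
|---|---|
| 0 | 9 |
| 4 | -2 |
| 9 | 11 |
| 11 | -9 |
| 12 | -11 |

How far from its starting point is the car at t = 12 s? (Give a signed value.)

Net displacement equals the area under the velocity-time graph (areas below the axis count negative).
0–4 s: ½(9 + -2)(4) = 14 m
4–9 s: ½(-2 + 11)(5) = 22.5 m
9–11 s: ½(11 + -9)(2) = 2 m
11–12 s: ½(-9 + -11)(1) = -10 m
Net displacement = 28.5 m

28.5 m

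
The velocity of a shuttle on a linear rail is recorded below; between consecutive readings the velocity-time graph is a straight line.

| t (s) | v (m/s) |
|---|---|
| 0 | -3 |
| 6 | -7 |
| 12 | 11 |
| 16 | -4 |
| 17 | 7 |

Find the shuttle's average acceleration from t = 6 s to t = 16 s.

0.3 m/s²

Average acceleration = Δv/Δt = (-4 − -7)/(16 − 6) = 0.3 m/s².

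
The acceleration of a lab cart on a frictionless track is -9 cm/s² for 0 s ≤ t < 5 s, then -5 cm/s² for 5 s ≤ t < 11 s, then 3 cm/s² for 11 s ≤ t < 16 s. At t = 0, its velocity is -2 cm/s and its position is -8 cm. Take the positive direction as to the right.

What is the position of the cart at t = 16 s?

On each constant-a segment, Δv = aΔt and Δx = v₀Δt + ½aΔt²; chain segment to segment.
0–5 s: v starts -2 cm/s; Δx = -2·5 + ½·-9·5² = -122.5 cm; v ends -47 cm/s.
5–11 s: v starts -47 cm/s; Δx = -47·6 + ½·-5·6² = -372 cm; v ends -77 cm/s.
11–16 s: v starts -77 cm/s; Δx = -77·5 + ½·3·5² = -347.5 cm; v ends -62 cm/s.
x(16) = -8 + Σ Δx = -850 cm.

-850 cm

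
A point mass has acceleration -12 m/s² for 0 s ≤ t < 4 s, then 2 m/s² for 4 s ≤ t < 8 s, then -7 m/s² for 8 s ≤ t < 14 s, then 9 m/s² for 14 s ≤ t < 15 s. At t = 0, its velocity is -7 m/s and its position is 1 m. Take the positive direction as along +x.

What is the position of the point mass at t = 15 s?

On each constant-a segment, Δv = aΔt and Δx = v₀Δt + ½aΔt²; chain segment to segment.
0–4 s: v starts -7 m/s; Δx = -7·4 + ½·-12·4² = -124 m; v ends -55 m/s.
4–8 s: v starts -55 m/s; Δx = -55·4 + ½·2·4² = -204 m; v ends -47 m/s.
8–14 s: v starts -47 m/s; Δx = -47·6 + ½·-7·6² = -408 m; v ends -89 m/s.
14–15 s: v starts -89 m/s; Δx = -89·1 + ½·9·1² = -84.5 m; v ends -80 m/s.
x(15) = 1 + Σ Δx = -819.5 m.

-819.5 m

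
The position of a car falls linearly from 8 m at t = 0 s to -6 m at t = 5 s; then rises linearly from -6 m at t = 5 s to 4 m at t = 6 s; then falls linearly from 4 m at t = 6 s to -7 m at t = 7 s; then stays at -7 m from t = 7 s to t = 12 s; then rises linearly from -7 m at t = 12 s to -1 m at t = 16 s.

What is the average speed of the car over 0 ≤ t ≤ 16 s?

2.5625 m/s

Average speed = (total path length)/(elapsed time); on a piecewise-linear x-t graph the path length is Σ|Δx|.
0–5 s: |Δx| = |-6 − 8| = 14 m
5–6 s: |Δx| = |4 − -6| = 10 m
6–7 s: |Δx| = |-7 − 4| = 11 m
7–12 s: |Δx| = |-7 − -7| = 0 m
12–16 s: |Δx| = |-1 − -7| = 6 m
Total path = 41 m; average speed = 41/16 = 2.5625 m/s.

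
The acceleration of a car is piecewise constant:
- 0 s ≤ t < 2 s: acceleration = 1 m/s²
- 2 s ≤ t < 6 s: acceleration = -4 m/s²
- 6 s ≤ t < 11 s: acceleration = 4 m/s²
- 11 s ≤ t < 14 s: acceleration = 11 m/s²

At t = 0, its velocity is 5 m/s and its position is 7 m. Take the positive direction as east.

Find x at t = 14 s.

On each constant-a segment, Δv = aΔt and Δx = v₀Δt + ½aΔt²; chain segment to segment.
0–2 s: v starts 5 m/s; Δx = 5·2 + ½·1·2² = 12 m; v ends 7 m/s.
2–6 s: v starts 7 m/s; Δx = 7·4 + ½·-4·4² = -4 m; v ends -9 m/s.
6–11 s: v starts -9 m/s; Δx = -9·5 + ½·4·5² = 5 m; v ends 11 m/s.
11–14 s: v starts 11 m/s; Δx = 11·3 + ½·11·3² = 82.5 m; v ends 44 m/s.
x(14) = 7 + Σ Δx = 102.5 m.

102.5 m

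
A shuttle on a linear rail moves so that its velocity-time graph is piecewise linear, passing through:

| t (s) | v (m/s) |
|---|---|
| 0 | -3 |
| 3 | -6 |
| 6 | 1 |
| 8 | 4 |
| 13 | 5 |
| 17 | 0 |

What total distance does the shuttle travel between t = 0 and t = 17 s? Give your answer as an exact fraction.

Total distance travelled is ∫|v| dt — sum the magnitudes of each area piece.
0–3 s: |½(-3 + -6)(3)| = 13.5 m
3–6 s: v = 0 at t = 39/7 s; triangle areas 54/7 + 3/14 = 111/14 m
6–8 s: |½(1 + 4)(2)| = 5 m
8–13 s: |½(4 + 5)(5)| = 22.5 m
13–17 s: |½(5 + 0)(4)| = 10 m
Total distance = 825/14 m

825/14 m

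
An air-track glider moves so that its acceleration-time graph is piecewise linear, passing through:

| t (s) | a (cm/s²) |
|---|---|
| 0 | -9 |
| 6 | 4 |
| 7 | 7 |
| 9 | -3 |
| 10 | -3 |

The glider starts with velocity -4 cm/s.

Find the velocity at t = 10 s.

-12.5 cm/s

Δv equals the area under the a-t graph; then v = v₀ + Δv.
0–6 s: ½(-9 + 4)(6) = -15 cm/s
6–7 s: ½(4 + 7)(1) = 5.5 cm/s
7–9 s: ½(7 + -3)(2) = 4 cm/s
9–10 s: -3 × 1 = -3 cm/s
Δv = -8.5 cm/s, so v(10) = -4 + (-8.5) = -12.5 cm/s.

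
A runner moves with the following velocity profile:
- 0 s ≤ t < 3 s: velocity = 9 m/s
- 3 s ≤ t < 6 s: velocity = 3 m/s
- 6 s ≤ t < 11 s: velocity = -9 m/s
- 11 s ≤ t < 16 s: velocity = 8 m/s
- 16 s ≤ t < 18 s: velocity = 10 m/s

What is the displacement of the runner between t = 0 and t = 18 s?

51 m

Displacement is the signed area under the v-t curve.
0–3 s: 9 × 3 = 27 m
3–6 s: 3 × 3 = 9 m
6–11 s: -9 × 5 = -45 m
11–16 s: 8 × 5 = 40 m
16–18 s: 10 × 2 = 20 m
Net displacement = 51 m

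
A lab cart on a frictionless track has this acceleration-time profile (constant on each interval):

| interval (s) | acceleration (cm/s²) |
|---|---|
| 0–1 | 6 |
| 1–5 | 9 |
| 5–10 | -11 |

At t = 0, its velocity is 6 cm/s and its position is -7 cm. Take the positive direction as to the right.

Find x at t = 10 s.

224.5 cm

On each constant-a segment, Δv = aΔt and Δx = v₀Δt + ½aΔt²; chain segment to segment.
0–1 s: v starts 6 cm/s; Δx = 6·1 + ½·6·1² = 9 cm; v ends 12 cm/s.
1–5 s: v starts 12 cm/s; Δx = 12·4 + ½·9·4² = 120 cm; v ends 48 cm/s.
5–10 s: v starts 48 cm/s; Δx = 48·5 + ½·-11·5² = 102.5 cm; v ends -7 cm/s.
x(10) = -7 + Σ Δx = 224.5 cm.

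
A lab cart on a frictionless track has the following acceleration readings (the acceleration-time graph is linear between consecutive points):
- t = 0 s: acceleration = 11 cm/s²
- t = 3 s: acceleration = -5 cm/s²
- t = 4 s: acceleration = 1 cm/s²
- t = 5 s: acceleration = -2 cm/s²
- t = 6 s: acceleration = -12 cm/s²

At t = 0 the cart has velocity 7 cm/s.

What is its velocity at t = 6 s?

Δv equals the area under the a-t graph; then v = v₀ + Δv.
0–3 s: ½(11 + -5)(3) = 9 cm/s
3–4 s: ½(-5 + 1)(1) = -2 cm/s
4–5 s: ½(1 + -2)(1) = -0.5 cm/s
5–6 s: ½(-2 + -12)(1) = -7 cm/s
Δv = -0.5 cm/s, so v(6) = 7 + (-0.5) = 6.5 cm/s.

6.5 cm/s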